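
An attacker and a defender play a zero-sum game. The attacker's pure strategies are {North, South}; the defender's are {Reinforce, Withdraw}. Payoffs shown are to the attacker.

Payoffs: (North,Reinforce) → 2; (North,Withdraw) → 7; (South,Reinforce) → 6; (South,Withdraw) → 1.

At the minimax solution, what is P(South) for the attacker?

1/2

Row minima: North → 2, South → 1; maximin = 2.
Column maxima: Reinforce → 6, Withdraw → 7; minimax = 6.
2 ≠ 6, so there is no saddle point; optimal play is mixed.
Let the attacker play North with probability p. Expected payoff against Reinforce: 2p + 6(1−p) = −4p + 6; against Withdraw: 7p + 1(1−p) = 6p + 1.
Setting these equal: −4p + 6 = 6p + 1 ⇒ −10p = -5 ⇒ p = 1/2, and the value is (-4)·(1/2) + 6 = 4.
For the defender: with q = P(Reinforce), equating North's and South's payoffs gives −5q + 7 = 5q + 1 ⇒ q = 3/5.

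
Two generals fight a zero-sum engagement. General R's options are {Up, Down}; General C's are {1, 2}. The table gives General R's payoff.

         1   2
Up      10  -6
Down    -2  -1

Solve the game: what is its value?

-22/17

Row minima: Up → -6, Down → -2; maximin = -2.
Column maxima: 1 → 10, 2 → -1; minimax = -1.
-2 ≠ -1, so there is no saddle point; optimal play is mixed.
Let General R play Up with probability p. Expected payoff against 1: 10p + (-2)(1−p) = 12p − 2; against 2: (-6)p + (-1)(1−p) = −5p − 1.
Setting these equal: 12p − 2 = −5p − 1 ⇒ 17p = 1 ⇒ p = 1/17, and the value is (12)·(1/17) − 2 = -22/17.
For General C: with q = P(1), equating Up's and Down's payoffs gives 16q − 6 = −q − 1 ⇒ q = 5/17.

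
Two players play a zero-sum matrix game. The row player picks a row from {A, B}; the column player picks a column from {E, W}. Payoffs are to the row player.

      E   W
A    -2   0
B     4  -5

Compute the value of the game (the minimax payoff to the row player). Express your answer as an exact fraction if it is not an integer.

Row minima: A → -2, B → -5; maximin = -2.
Column maxima: E → 4, W → 0; minimax = 0.
-2 ≠ 0, so there is no saddle point; optimal play is mixed.
Let the row player play A with probability p. Expected payoff against E: (-2)p + 4(1−p) = −6p + 4; against W: 0p + (-5)(1−p) = 5p − 5.
Setting these equal: −6p + 4 = 5p − 5 ⇒ −11p = -9 ⇒ p = 9/11, and the value is (-6)·(9/11) + 4 = -10/11.
For the column player: with q = P(E), equating A's and B's payoffs gives −2q = 9q − 5 ⇒ q = 5/11.

-10/11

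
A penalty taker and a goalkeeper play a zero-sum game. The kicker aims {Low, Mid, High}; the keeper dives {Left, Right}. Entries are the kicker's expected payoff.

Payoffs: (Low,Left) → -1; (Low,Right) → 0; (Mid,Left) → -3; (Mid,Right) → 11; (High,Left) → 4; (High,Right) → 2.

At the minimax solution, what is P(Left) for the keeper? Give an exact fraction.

Row minima: Low → -1, Mid → -3, High → 2; maximin = 2.
Column maxima: Left → 4, Right → 11; minimax = 4.
2 ≠ 4, so there is no saddle point; optimal play is mixed.
Low is strictly dominated by High, so the kicker never plays it.
On the remaining 2×2 (Mid, High vs Left, Right):
Let the kicker play Mid with probability p. Expected payoff against Left: (-3)p + 4(1−p) = −7p + 4; against Right: 11p + 2(1−p) = 9p + 2.
Setting these equal: −7p + 4 = 9p + 2 ⇒ −16p = -2 ⇒ p = 1/8, and the value is (-7)·(1/8) + 4 = 25/8.
For the keeper: with q = P(Left), equating Mid's and High's payoffs gives −14q + 11 = 2q + 2 ⇒ q = 9/16.

9/16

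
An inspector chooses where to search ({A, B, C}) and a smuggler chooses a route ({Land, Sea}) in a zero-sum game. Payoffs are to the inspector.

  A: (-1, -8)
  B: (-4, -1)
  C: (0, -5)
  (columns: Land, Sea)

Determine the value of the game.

-5/2

Row minima: A → -8, B → -4, C → -5; maximin = -4.
Column maxima: Land → 0, Sea → -1; minimax = -1.
-4 ≠ -1, so there is no saddle point; optimal play is mixed.
A is strictly dominated by C, so the inspector never plays it.
On the remaining 2×2 (B, C vs Land, Sea):
Let the inspector play B with probability p. Expected payoff against Land: (-4)p + 0(1−p) = −4p; against Sea: (-1)p + (-5)(1−p) = 4p − 5.
Setting these equal: −4p = 4p − 5 ⇒ −8p = -5 ⇒ p = 5/8, and the value is (-4)·(5/8) = -5/2.
For the smuggler: with q = P(Land), equating B's and C's payoffs gives −3q − 1 = 5q − 5 ⇒ q = 1/2.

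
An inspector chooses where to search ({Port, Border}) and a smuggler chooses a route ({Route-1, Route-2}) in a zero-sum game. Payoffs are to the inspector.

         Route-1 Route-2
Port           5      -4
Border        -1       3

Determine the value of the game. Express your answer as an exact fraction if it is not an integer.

Row minima: Port → -4, Border → -1; maximin = -1.
Column maxima: Route-1 → 5, Route-2 → 3; minimax = 3.
-1 ≠ 3, so there is no saddle point; optimal play is mixed.
Let the inspector play Port with probability p. Expected payoff against Route-1: 5p + (-1)(1−p) = 6p − 1; against Route-2: (-4)p + 3(1−p) = −7p + 3.
Setting these equal: 6p − 1 = −7p + 3 ⇒ 13p = 4 ⇒ p = 4/13, and the value is (6)·(4/13) − 1 = 11/13.
For the smuggler: with q = P(Route-1), equating Port's and Border's payoffs gives 9q − 4 = −4q + 3 ⇒ q = 7/13.

11/13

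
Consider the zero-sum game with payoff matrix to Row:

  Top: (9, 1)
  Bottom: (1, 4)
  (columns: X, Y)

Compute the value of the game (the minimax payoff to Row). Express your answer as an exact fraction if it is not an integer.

35/11

Row minima: Top → 1, Bottom → 1; maximin = 1.
Column maxima: X → 9, Y → 4; minimax = 4.
1 ≠ 4, so there is no saddle point; optimal play is mixed.
Let Row play Top with probability p. Expected payoff against X: 9p + 1(1−p) = 8p + 1; against Y: 1p + 4(1−p) = −3p + 4.
Setting these equal: 8p + 1 = −3p + 4 ⇒ 11p = 3 ⇒ p = 3/11, and the value is (8)·(3/11) + 1 = 35/11.
For Column: with q = P(X), equating Top's and Bottom's payoffs gives 8q + 1 = −3q + 4 ⇒ q = 3/11.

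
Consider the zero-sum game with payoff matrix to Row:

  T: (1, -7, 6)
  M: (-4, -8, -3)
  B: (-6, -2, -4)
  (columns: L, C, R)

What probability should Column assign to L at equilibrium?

5/12

Row minima: T → -7, M → -8, B → -6; maximin = -6.
Column maxima: L → 1, C → -2, R → 6; minimax = -2.
-6 ≠ -2, so there is no saddle point; optimal play is mixed.
M is strictly dominated by T, so Row never plays it.
R is strictly dominated by L (it gives Row strictly more in every row), so Column never plays it.
On the remaining 2×2 (T, B vs L, C):
Let Row play T with probability p. Expected payoff against L: 1p + (-6)(1−p) = 7p − 6; against C: (-7)p + (-2)(1−p) = −5p − 2.
Setting these equal: 7p − 6 = −5p − 2 ⇒ 12p = 4 ⇒ p = 1/3, and the value is (7)·(1/3) − 6 = -11/3.
For Column: with q = P(L), equating T's and B's payoffs gives 8q − 7 = −4q − 2 ⇒ q = 5/12.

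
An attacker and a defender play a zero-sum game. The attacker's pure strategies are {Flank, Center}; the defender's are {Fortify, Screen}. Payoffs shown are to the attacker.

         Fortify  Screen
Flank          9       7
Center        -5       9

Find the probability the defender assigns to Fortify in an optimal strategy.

Row minima: Flank → 7, Center → -5; maximin = 7.
Column maxima: Fortify → 9, Screen → 9; minimax = 9.
7 ≠ 9, so there is no saddle point; optimal play is mixed.
Let the attacker play Flank with probability p. Expected payoff against Fortify: 9p + (-5)(1−p) = 14p − 5; against Screen: 7p + 9(1−p) = −2p + 9.
Setting these equal: 14p − 5 = −2p + 9 ⇒ 16p = 14 ⇒ p = 7/8, and the value is (14)·(7/8) − 5 = 29/4.
For the defender: with q = P(Fortify), equating Flank's and Center's payoffs gives 2q + 7 = −14q + 9 ⇒ q = 1/8.

1/8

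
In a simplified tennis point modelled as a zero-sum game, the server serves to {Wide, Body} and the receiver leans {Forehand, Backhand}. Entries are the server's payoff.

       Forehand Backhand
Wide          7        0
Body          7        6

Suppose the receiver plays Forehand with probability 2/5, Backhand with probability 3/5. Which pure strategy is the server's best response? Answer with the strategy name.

Expected payoff of Wide: (2/5)·7 + (3/5)·0 = 14/5.
Expected payoff of Body: (2/5)·7 + (3/5)·6 = 32/5.
The largest is 32/5, so the server's best response is Body.

Body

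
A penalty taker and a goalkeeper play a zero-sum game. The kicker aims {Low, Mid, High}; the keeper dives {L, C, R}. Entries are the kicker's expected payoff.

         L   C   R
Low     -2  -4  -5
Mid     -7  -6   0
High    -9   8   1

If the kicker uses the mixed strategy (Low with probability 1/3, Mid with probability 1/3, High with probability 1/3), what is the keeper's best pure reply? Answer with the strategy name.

L

If the keeper plays L, the kicker's expected payoff is (1/3)·(-2) + (1/3)·(-7) + (1/3)·(-9) = -6.
If the keeper plays C, the kicker's expected payoff is (1/3)·(-4) + (1/3)·(-6) + (1/3)·8 = -2/3.
If the keeper plays R, the kicker's expected payoff is (1/3)·(-5) + (1/3)·0 + (1/3)·1 = -4/3.
The keeper minimizes the kicker's payoff; the smallest is -6, so the best response is L.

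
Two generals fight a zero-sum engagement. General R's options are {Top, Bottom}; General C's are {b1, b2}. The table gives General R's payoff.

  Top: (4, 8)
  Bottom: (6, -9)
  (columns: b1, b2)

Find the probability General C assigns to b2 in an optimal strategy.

Row minima: Top → 4, Bottom → -9; maximin = 4.
Column maxima: b1 → 6, b2 → 8; minimax = 6.
4 ≠ 6, so there is no saddle point; optimal play is mixed.
Let General R play Top with probability p. Expected payoff against b1: 4p + 6(1−p) = −2p + 6; against b2: 8p + (-9)(1−p) = 17p − 9.
Setting these equal: −2p + 6 = 17p − 9 ⇒ −19p = -15 ⇒ p = 15/19, and the value is (-2)·(15/19) + 6 = 84/19.
For General C: with q = P(b1), equating Top's and Bottom's payoffs gives −4q + 8 = 15q − 9 ⇒ q = 17/19.

2/19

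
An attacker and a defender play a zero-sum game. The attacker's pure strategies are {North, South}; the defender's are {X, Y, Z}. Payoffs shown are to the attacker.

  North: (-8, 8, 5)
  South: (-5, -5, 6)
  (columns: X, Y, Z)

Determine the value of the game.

Row minima: North → -8, South → -5; maximin = -5.
Column maxima: X → -5, Y → 8, Z → 6; minimax = -5.
Since maximin = minimax = -5, there is a saddle point and the value is -5.

-5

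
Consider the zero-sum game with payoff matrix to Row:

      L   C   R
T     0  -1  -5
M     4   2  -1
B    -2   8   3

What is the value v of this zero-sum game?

Row minima: T → -5, M → -1, B → -2; maximin = -1.
Column maxima: L → 4, C → 8, R → 3; minimax = 3.
-1 ≠ 3, so there is no saddle point; optimal play is mixed.
T is strictly dominated by M, so Row never plays it.
C is strictly dominated by R (it gives Row strictly more in every row), so Column never plays it.
On the remaining 2×2 (M, B vs L, R):
Let Row play M with probability p. Expected payoff against L: 4p + (-2)(1−p) = 6p − 2; against R: (-1)p + 3(1−p) = −4p + 3.
Setting these equal: 6p − 2 = −4p + 3 ⇒ 10p = 5 ⇒ p = 1/2, and the value is (6)·(1/2) − 2 = 1.
For Column: with q = P(L), equating M's and B's payoffs gives 5q − 1 = −5q + 3 ⇒ q = 2/5.

1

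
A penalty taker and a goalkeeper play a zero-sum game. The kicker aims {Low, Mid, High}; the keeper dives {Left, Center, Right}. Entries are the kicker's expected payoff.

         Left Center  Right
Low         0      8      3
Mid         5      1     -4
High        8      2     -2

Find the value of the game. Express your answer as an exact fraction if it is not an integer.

24/13

Row minima: Low → 0, Mid → -4, High → -2; maximin = 0.
Column maxima: Left → 8, Center → 8, Right → 3; minimax = 3.
0 ≠ 3, so there is no saddle point; optimal play is mixed.
Mid is strictly dominated by High, so the kicker never plays it.
Center is strictly dominated by Right (it gives the kicker strictly more in every row), so the keeper never plays it.
On the remaining 2×2 (Low, High vs Left, Right):
Let the kicker play Low with probability p. Expected payoff against Left: 0p + 8(1−p) = −8p + 8; against Right: 3p + (-2)(1−p) = 5p − 2.
Setting these equal: −8p + 8 = 5p − 2 ⇒ −13p = -10 ⇒ p = 10/13, and the value is (-8)·(10/13) + 8 = 24/13.
For the keeper: with q = P(Left), equating Low's and High's payoffs gives −3q + 3 = 10q − 2 ⇒ q = 5/13.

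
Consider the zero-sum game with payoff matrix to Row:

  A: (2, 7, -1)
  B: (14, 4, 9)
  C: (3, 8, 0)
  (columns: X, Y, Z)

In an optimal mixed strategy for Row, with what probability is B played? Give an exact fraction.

8/13

Row minima: A → -1, B → 4, C → 0; maximin = 4.
Column maxima: X → 14, Y → 8, Z → 9; minimax = 8.
4 ≠ 8, so there is no saddle point; optimal play is mixed.
A is strictly dominated by C, so Row never plays it.
X is strictly dominated by Z (it gives Row strictly more in every row), so Column never plays it.
On the remaining 2×2 (B, C vs Y, Z):
Let Row play B with probability p. Expected payoff against Y: 4p + 8(1−p) = −4p + 8; against Z: 9p + 0(1−p) = 9p.
Setting these equal: −4p + 8 = 9p ⇒ −13p = -8 ⇒ p = 8/13, and the value is (-4)·(8/13) + 8 = 72/13.
For Column: with q = P(Y), equating B's and C's payoffs gives −5q + 9 = 8q ⇒ q = 9/13.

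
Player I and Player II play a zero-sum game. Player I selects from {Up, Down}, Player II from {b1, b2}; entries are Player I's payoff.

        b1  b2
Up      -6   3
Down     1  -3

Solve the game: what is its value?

Row minima: Up → -6, Down → -3; maximin = -3.
Column maxima: b1 → 1, b2 → 3; minimax = 1.
-3 ≠ 1, so there is no saddle point; optimal play is mixed.
Let Player I play Up with probability p. Expected payoff against b1: (-6)p + 1(1−p) = −7p + 1; against b2: 3p + (-3)(1−p) = 6p − 3.
Setting these equal: −7p + 1 = 6p − 3 ⇒ −13p = -4 ⇒ p = 4/13, and the value is (-7)·(4/13) + 1 = -15/13.
For Player II: with q = P(b1), equating Up's and Down's payoffs gives −9q + 3 = 4q − 3 ⇒ q = 6/13.

-15/13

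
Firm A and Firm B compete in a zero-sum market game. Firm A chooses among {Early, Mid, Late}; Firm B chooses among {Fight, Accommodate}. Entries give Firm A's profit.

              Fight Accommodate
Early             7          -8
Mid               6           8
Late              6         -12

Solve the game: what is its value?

104/17

Row minima: Early → -8, Mid → 6, Late → -12; maximin = 6.
Column maxima: Fight → 7, Accommodate → 8; minimax = 7.
6 ≠ 7, so there is no saddle point; optimal play is mixed.
Late is strictly dominated by Early, so Firm A never plays it.
On the remaining 2×2 (Early, Mid vs Fight, Accommodate):
Let Firm A play Early with probability p. Expected payoff against Fight: 7p + 6(1−p) = p + 6; against Accommodate: (-8)p + 8(1−p) = −16p + 8.
Setting these equal: p + 6 = −16p + 8 ⇒ 17p = 2 ⇒ p = 2/17, and the value is (1)·(2/17) + 6 = 104/17.
For Firm B: with q = P(Fight), equating Early's and Mid's payoffs gives 15q − 8 = −2q + 8 ⇒ q = 16/17.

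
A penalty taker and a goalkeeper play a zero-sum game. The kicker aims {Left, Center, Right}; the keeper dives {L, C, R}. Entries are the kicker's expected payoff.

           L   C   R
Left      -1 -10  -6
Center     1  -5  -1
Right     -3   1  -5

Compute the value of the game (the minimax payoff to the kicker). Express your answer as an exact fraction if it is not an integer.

Row minima: Left → -10, Center → -5, Right → -5; maximin = -5.
Column maxima: L → 1, C → 1, R → -1; minimax = -1.
-5 ≠ -1, so there is no saddle point; optimal play is mixed.
Left is strictly dominated by Center, so the kicker never plays it.
L is strictly dominated by R (it gives the kicker strictly more in every row), so the keeper never plays it.
On the remaining 2×2 (Center, Right vs C, R):
Let the kicker play Center with probability p. Expected payoff against C: (-5)p + 1(1−p) = −6p + 1; against R: (-1)p + (-5)(1−p) = 4p − 5.
Setting these equal: −6p + 1 = 4p − 5 ⇒ −10p = -6 ⇒ p = 3/5, and the value is (-6)·(3/5) + 1 = -13/5.
For the keeper: with q = P(C), equating Center's and Right's payoffs gives −4q − 1 = 6q − 5 ⇒ q = 2/5.

-13/5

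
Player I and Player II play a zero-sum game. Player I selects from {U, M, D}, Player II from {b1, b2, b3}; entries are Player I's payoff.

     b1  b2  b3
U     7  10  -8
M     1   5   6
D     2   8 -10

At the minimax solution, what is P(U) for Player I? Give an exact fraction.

Row minima: U → -8, M → 1, D → -10; maximin = 1.
Column maxima: b1 → 7, b2 → 10, b3 → 6; minimax = 6.
1 ≠ 6, so there is no saddle point; optimal play is mixed.
D is strictly dominated by U, so Player I never plays it.
b2 is strictly dominated by b1 (it gives Player I strictly more in every row), so Player II never plays it.
On the remaining 2×2 (U, M vs b1, b3):
Let Player I play U with probability p. Expected payoff against b1: 7p + 1(1−p) = 6p + 1; against b3: (-8)p + 6(1−p) = −14p + 6.
Setting these equal: 6p + 1 = −14p + 6 ⇒ 20p = 5 ⇒ p = 1/4, and the value is (6)·(1/4) + 1 = 5/2.
For Player II: with q = P(b1), equating U's and M's payoffs gives 15q − 8 = −5q + 6 ⇒ q = 7/10.

1/4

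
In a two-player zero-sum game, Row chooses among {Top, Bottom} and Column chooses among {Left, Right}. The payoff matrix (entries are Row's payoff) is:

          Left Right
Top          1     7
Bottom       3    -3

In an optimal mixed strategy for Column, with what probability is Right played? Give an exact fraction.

Row minima: Top → 1, Bottom → -3; maximin = 1.
Column maxima: Left → 3, Right → 7; minimax = 3.
1 ≠ 3, so there is no saddle point; optimal play is mixed.
Let Row play Top with probability p. Expected payoff against Left: 1p + 3(1−p) = −2p + 3; against Right: 7p + (-3)(1−p) = 10p − 3.
Setting these equal: −2p + 3 = 10p − 3 ⇒ −12p = -6 ⇒ p = 1/2, and the value is (-2)·(1/2) + 3 = 2.
For Column: with q = P(Left), equating Top's and Bottom's payoffs gives −6q + 7 = 6q − 3 ⇒ q = 5/6.

1/6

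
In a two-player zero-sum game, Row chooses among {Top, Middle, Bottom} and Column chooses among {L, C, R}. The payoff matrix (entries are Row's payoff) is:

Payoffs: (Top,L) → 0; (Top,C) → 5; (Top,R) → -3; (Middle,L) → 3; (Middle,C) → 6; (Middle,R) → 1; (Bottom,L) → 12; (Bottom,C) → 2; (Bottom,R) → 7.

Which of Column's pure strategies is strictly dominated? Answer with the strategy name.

R holds Row's payoff strictly below L in every row: -3 < 0, 1 < 3, 7 < 12.
So L is strictly dominated for Column.

L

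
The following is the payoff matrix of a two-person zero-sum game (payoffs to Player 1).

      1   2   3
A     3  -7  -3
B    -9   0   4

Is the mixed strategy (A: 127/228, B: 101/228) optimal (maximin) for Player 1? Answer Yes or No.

No

Against 1 this mix gives (127/228)·3 + (101/228)·(-9) = -44/19.
Against 2 this mix gives (127/228)·(-7) + (101/228)·0 = -889/228.
Against 3 this mix gives (127/228)·(-3) + (101/228)·4 = 23/228.
Player 2 will play 2, holding Player 1 to -889/228. Shifting weight toward the row that does better against 2 would raise this floor (the equalizing mix achieves -63/19 against both 2 and 1), so the proposed strategy is not optimal.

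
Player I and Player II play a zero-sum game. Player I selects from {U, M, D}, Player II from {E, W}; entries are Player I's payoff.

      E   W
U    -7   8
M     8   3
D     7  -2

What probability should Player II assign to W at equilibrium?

Row minima: U → -7, M → 3, D → -2; maximin = 3.
Column maxima: E → 8, W → 8; minimax = 8.
3 ≠ 8, so there is no saddle point; optimal play is mixed.
D is strictly dominated by M, so Player I never plays it.
On the remaining 2×2 (U, M vs E, W):
Let Player I play U with probability p. Expected payoff against E: (-7)p + 8(1−p) = −15p + 8; against W: 8p + 3(1−p) = 5p + 3.
Setting these equal: −15p + 8 = 5p + 3 ⇒ −20p = -5 ⇒ p = 1/4, and the value is (-15)·(1/4) + 8 = 17/4.
For Player II: with q = P(E), equating U's and M's payoffs gives −15q + 8 = 5q + 3 ⇒ q = 1/4.

3/4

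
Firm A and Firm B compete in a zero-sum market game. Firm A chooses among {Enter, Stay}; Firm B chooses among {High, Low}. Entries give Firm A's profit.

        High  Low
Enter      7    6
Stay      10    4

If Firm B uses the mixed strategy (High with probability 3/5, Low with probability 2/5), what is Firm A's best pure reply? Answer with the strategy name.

Stay

Expected payoff of Enter: (3/5)·7 + (2/5)·6 = 33/5.
Expected payoff of Stay: (3/5)·10 + (2/5)·4 = 38/5.
The largest is 38/5, so Firm A's best response is Stay.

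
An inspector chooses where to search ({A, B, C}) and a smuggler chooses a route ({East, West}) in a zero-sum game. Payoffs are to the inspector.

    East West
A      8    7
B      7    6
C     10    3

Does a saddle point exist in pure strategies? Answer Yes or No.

Yes

Row minima: A → 7, B → 6, C → 3; maximin = 7.
Column maxima: East → 10, West → 7; minimax = 7.
maximin = minimax = 7, so a saddle point exists.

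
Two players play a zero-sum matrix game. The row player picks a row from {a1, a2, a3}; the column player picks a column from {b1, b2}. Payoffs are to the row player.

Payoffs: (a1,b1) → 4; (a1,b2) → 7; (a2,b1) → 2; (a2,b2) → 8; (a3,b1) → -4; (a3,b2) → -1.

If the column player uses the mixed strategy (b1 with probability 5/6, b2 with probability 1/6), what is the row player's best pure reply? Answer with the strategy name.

Expected payoff of a1: (5/6)·4 + (1/6)·7 = 9/2.
Expected payoff of a2: (5/6)·2 + (1/6)·8 = 3.
Expected payoff of a3: (5/6)·(-4) + (1/6)·(-1) = -7/2.
The largest is 9/2, so the row player's best response is a1.

a1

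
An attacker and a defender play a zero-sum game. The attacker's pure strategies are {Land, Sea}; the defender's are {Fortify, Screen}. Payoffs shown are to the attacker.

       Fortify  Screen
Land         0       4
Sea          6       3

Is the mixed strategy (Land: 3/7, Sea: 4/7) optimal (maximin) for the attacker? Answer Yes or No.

Against Fortify this mix gives (3/7)·0 + (4/7)·6 = 24/7.
Against Screen this mix gives (3/7)·4 + (4/7)·3 = 24/7.
All of the defender's active replies (Fortify, Screen) yield 24/7, and no column does worse for the attacker. The mix makes the defender indifferent and guarantees 24/7, so it is optimal.

Yes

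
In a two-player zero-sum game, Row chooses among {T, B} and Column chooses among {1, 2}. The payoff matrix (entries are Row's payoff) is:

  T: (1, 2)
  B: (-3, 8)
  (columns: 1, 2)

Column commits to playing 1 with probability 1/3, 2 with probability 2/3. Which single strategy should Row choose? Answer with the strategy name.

Expected payoff of T: (1/3)·1 + (2/3)·2 = 5/3.
Expected payoff of B: (1/3)·(-3) + (2/3)·8 = 13/3.
The largest is 13/3, so Row's best response is B.

B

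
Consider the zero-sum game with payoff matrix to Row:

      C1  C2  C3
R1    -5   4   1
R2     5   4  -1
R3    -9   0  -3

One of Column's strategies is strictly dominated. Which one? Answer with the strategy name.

C3 holds Row's payoff strictly below C2 in every row: 1 < 4, -1 < 4, -3 < 0.
So C2 is strictly dominated for Column.

C2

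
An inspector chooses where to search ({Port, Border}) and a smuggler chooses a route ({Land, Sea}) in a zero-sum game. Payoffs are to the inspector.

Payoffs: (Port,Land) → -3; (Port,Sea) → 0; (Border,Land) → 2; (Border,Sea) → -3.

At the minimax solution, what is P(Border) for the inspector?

Row minima: Port → -3, Border → -3; maximin = -3.
Column maxima: Land → 2, Sea → 0; minimax = 0.
-3 ≠ 0, so there is no saddle point; optimal play is mixed.
Let the inspector play Port with probability p. Expected payoff against Land: (-3)p + 2(1−p) = −5p + 2; against Sea: 0p + (-3)(1−p) = 3p − 3.
Setting these equal: −5p + 2 = 3p − 3 ⇒ −8p = -5 ⇒ p = 5/8, and the value is (-5)·(5/8) + 2 = -9/8.
For the smuggler: with q = P(Land), equating Port's and Border's payoffs gives −3q = 5q − 3 ⇒ q = 3/8.

3/8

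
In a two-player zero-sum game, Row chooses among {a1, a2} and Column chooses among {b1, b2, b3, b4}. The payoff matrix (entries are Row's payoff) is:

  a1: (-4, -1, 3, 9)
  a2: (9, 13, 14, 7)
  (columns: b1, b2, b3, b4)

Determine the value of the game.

109/15

Row minima: a1 → -4, a2 → 7; maximin = 7.
Column maxima: b1 → 9, b2 → 13, b3 → 14, b4 → 9; minimax = 9.
7 ≠ 9, so there is no saddle point; optimal play is mixed.
b2 is strictly dominated by b1 (it gives Row strictly more in every row), so Column never plays it.
b3 is strictly dominated by b1 (it gives Row strictly more in every row), so Column never plays it.
On the remaining 2×2 (a1, a2 vs b1, b4):
Let Row play a1 with probability p. Expected payoff against b1: (-4)p + 9(1−p) = −13p + 9; against b4: 9p + 7(1−p) = 2p + 7.
Setting these equal: −13p + 9 = 2p + 7 ⇒ −15p = -2 ⇒ p = 2/15, and the value is (-13)·(2/15) + 9 = 109/15.
For Column: with q = P(b1), equating a1's and a2's payoffs gives −13q + 9 = 2q + 7 ⇒ q = 2/15.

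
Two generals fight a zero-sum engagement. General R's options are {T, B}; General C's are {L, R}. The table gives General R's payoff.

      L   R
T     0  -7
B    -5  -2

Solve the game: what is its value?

Row minima: T → -7, B → -5; maximin = -5.
Column maxima: L → 0, R → -2; minimax = -2.
-5 ≠ -2, so there is no saddle point; optimal play is mixed.
Let General R play T with probability p. Expected payoff against L: 0p + (-5)(1−p) = 5p − 5; against R: (-7)p + (-2)(1−p) = −5p − 2.
Setting these equal: 5p − 5 = −5p − 2 ⇒ 10p = 3 ⇒ p = 3/10, and the value is (5)·(3/10) − 5 = -7/2.
For General C: with q = P(L), equating T's and B's payoffs gives 7q − 7 = −3q − 2 ⇒ q = 1/2.

-7/2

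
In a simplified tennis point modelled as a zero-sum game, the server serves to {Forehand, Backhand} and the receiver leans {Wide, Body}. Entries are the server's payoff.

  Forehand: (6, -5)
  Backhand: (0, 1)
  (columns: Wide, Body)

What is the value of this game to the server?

Row minima: Forehand → -5, Backhand → 0; maximin = 0.
Column maxima: Wide → 6, Body → 1; minimax = 1.
0 ≠ 1, so there is no saddle point; optimal play is mixed.
Let the server play Forehand with probability p. Expected payoff against Wide: 6p + 0(1−p) = 6p; against Body: (-5)p + 1(1−p) = −6p + 1.
Setting these equal: 6p = −6p + 1 ⇒ 12p = 1 ⇒ p = 1/12, and the value is (6)·(1/12) = 1/2.
For the receiver: with q = P(Wide), equating Forehand's and Backhand's payoffs gives 11q − 5 = −q + 1 ⇒ q = 1/2.

1/2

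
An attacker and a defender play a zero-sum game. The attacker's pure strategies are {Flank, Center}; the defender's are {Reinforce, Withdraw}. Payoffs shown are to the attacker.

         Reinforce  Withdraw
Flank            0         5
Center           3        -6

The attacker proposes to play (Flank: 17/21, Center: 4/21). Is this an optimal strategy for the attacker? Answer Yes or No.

Against Reinforce this mix gives (17/21)·0 + (4/21)·3 = 4/7.
Against Withdraw this mix gives (17/21)·5 + (4/21)·(-6) = 61/21.
The defender will play Reinforce, holding the attacker to 4/7. Shifting weight toward the row that does better against Reinforce would raise this floor (the equalizing mix achieves 15/14 against both Reinforce and Withdraw), so the proposed strategy is not optimal.

No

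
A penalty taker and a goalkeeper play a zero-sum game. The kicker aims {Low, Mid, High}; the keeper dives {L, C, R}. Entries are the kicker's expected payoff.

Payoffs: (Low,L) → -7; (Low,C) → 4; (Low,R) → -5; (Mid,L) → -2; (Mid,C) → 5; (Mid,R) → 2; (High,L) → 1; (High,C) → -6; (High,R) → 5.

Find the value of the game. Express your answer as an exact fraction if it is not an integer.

Row minima: Low → -7, Mid → -2, High → -6; maximin = -2.
Column maxima: L → 1, C → 5, R → 5; minimax = 1.
-2 ≠ 1, so there is no saddle point; optimal play is mixed.
Low is strictly dominated by Mid, so the kicker never plays it.
R is strictly dominated by L (it gives the kicker strictly more in every row), so the keeper never plays it.
On the remaining 2×2 (Mid, High vs L, C):
Let the kicker play Mid with probability p. Expected payoff against L: (-2)p + 1(1−p) = −3p + 1; against C: 5p + (-6)(1−p) = 11p − 6.
Setting these equal: −3p + 1 = 11p − 6 ⇒ −14p = -7 ⇒ p = 1/2, and the value is (-3)·(1/2) + 1 = -1/2.
For the keeper: with q = P(L), equating Mid's and High's payoffs gives −7q + 5 = 7q − 6 ⇒ q = 11/14.

-1/2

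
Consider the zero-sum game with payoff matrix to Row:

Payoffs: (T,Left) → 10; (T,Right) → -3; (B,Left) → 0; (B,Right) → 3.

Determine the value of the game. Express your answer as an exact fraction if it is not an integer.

Row minima: T → -3, B → 0; maximin = 0.
Column maxima: Left → 10, Right → 3; minimax = 3.
0 ≠ 3, so there is no saddle point; optimal play is mixed.
Let Row play T with probability p. Expected payoff against Left: 10p + 0(1−p) = 10p; against Right: (-3)p + 3(1−p) = −6p + 3.
Setting these equal: 10p = −6p + 3 ⇒ 16p = 3 ⇒ p = 3/16, and the value is (10)·(3/16) = 15/8.
For Column: with q = P(Left), equating T's and B's payoffs gives 13q − 3 = −3q + 3 ⇒ q = 3/8.

15/8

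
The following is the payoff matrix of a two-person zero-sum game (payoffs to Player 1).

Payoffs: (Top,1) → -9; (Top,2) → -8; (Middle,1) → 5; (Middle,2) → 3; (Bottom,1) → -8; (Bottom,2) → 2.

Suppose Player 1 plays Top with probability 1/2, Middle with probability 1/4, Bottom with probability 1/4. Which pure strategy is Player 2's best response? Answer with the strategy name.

1

If Player 2 plays 1, Player 1's expected payoff is (1/2)·(-9) + (1/4)·5 + (1/4)·(-8) = -21/4.
If Player 2 plays 2, Player 1's expected payoff is (1/2)·(-8) + (1/4)·3 + (1/4)·2 = -11/4.
Player 2 minimizes Player 1's payoff; the smallest is -21/4, so the best response is 1.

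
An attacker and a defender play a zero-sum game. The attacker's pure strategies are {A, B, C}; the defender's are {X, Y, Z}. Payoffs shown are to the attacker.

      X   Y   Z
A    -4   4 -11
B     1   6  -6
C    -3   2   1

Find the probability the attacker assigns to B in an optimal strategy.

Row minima: A → -11, B → -6, C → -3; maximin = -3.
Column maxima: X → 1, Y → 6, Z → 1; minimax = 1.
-3 ≠ 1, so there is no saddle point; optimal play is mixed.
A is strictly dominated by B, so the attacker never plays it.
Y is strictly dominated by X (it gives the attacker strictly more in every row), so the defender never plays it.
On the remaining 2×2 (B, C vs X, Z):
Let the attacker play B with probability p. Expected payoff against X: 1p + (-3)(1−p) = 4p − 3; against Z: (-6)p + 1(1−p) = −7p + 1.
Setting these equal: 4p − 3 = −7p + 1 ⇒ 11p = 4 ⇒ p = 4/11, and the value is (4)·(4/11) − 3 = -17/11.
For the defender: with q = P(X), equating B's and C's payoffs gives 7q − 6 = −4q + 1 ⇒ q = 7/11.

4/11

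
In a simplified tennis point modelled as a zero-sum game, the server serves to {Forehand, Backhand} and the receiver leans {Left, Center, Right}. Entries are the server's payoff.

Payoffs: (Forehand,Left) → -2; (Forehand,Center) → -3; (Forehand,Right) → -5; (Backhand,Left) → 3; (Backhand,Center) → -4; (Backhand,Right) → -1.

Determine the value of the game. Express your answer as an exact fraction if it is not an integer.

Row minima: Forehand → -5, Backhand → -4; maximin = -4.
Column maxima: Left → 3, Center → -3, Right → -1; minimax = -3.
-4 ≠ -3, so there is no saddle point; optimal play is mixed.
Left is strictly dominated by Center (it gives the server strictly more in every row), so the receiver never plays it.
On the remaining 2×2 (Forehand, Backhand vs Center, Right):
Let the server play Forehand with probability p. Expected payoff against Center: (-3)p + (-4)(1−p) = p − 4; against Right: (-5)p + (-1)(1−p) = −4p − 1.
Setting these equal: p − 4 = −4p − 1 ⇒ 5p = 3 ⇒ p = 3/5, and the value is (1)·(3/5) − 4 = -17/5.
For the receiver: with q = P(Center), equating Forehand's and Backhand's payoffs gives 2q − 5 = −3q − 1 ⇒ q = 4/5.

-17/5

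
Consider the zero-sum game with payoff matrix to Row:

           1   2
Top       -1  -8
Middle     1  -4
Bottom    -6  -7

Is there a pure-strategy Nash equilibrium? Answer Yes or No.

Row minima: Top → -8, Middle → -4, Bottom → -7; maximin = -4.
Column maxima: 1 → 1, 2 → -4; minimax = -4.
maximin = minimax = -4, so a saddle point exists.

Yes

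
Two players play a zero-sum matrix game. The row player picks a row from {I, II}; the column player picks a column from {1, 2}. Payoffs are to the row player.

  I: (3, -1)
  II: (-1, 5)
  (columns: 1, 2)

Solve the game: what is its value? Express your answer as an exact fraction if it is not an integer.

Row minima: I → -1, II → -1; maximin = -1.
Column maxima: 1 → 3, 2 → 5; minimax = 3.
-1 ≠ 3, so there is no saddle point; optimal play is mixed.
Let the row player play I with probability p. Expected payoff against 1: 3p + (-1)(1−p) = 4p − 1; against 2: (-1)p + 5(1−p) = −6p + 5.
Setting these equal: 4p − 1 = −6p + 5 ⇒ 10p = 6 ⇒ p = 3/5, and the value is (4)·(3/5) − 1 = 7/5.
For the column player: with q = P(1), equating I's and II's payoffs gives 4q − 1 = −6q + 5 ⇒ q = 3/5.

7/5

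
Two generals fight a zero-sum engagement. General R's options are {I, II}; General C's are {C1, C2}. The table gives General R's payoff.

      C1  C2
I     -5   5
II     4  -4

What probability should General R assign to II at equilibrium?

Row minima: I → -5, II → -4; maximin = -4.
Column maxima: C1 → 4, C2 → 5; minimax = 4.
-4 ≠ 4, so there is no saddle point; optimal play is mixed.
Let General R play I with probability p. Expected payoff against C1: (-5)p + 4(1−p) = −9p + 4; against C2: 5p + (-4)(1−p) = 9p − 4.
Setting these equal: −9p + 4 = 9p − 4 ⇒ −18p = -8 ⇒ p = 4/9, and the value is (-9)·(4/9) + 4 = 0.
For General C: with q = P(C1), equating I's and II's payoffs gives −10q + 5 = 8q − 4 ⇒ q = 1/2.

5/9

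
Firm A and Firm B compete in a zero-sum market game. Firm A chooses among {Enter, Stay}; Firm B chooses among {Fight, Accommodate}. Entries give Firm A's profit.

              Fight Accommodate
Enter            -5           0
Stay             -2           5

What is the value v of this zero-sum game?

Row minima: Enter → -5, Stay → -2; maximin = -2.
Column maxima: Fight → -2, Accommodate → 5; minimax = -2.
Since maximin = minimax = -2, there is a saddle point and the value is -2.

-2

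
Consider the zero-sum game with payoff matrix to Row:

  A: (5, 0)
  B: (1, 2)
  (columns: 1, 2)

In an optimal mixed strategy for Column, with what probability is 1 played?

Row minima: A → 0, B → 1; maximin = 1.
Column maxima: 1 → 5, 2 → 2; minimax = 2.
1 ≠ 2, so there is no saddle point; optimal play is mixed.
Let Row play A with probability p. Expected payoff against 1: 5p + 1(1−p) = 4p + 1; against 2: 0p + 2(1−p) = −2p + 2.
Setting these equal: 4p + 1 = −2p + 2 ⇒ 6p = 1 ⇒ p = 1/6, and the value is (4)·(1/6) + 1 = 5/3.
For Column: with q = P(1), equating A's and B's payoffs gives 5q = −q + 2 ⇒ q = 1/3.

1/3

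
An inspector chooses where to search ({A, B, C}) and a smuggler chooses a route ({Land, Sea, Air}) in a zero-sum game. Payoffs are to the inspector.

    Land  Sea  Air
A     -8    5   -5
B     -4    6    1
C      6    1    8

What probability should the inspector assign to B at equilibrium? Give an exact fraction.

1/3

Row minima: A → -8, B → -4, C → 1; maximin = 1.
Column maxima: Land → 6, Sea → 6, Air → 8; minimax = 6.
1 ≠ 6, so there is no saddle point; optimal play is mixed.
A is strictly dominated by B, so the inspector never plays it.
Air is strictly dominated by Land (it gives the inspector strictly more in every row), so the smuggler never plays it.
On the remaining 2×2 (B, C vs Land, Sea):
Let the inspector play B with probability p. Expected payoff against Land: (-4)p + 6(1−p) = −10p + 6; against Sea: 6p + 1(1−p) = 5p + 1.
Setting these equal: −10p + 6 = 5p + 1 ⇒ −15p = -5 ⇒ p = 1/3, and the value is (-10)·(1/3) + 6 = 8/3.
For the smuggler: with q = P(Land), equating B's and C's payoffs gives −10q + 6 = 5q + 1 ⇒ q = 1/3.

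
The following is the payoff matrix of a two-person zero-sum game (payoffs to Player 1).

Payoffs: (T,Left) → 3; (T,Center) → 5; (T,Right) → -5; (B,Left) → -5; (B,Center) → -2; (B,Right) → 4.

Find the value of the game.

-13/17

Row minima: T → -5, B → -5; maximin = -5.
Column maxima: Left → 3, Center → 5, Right → 4; minimax = 3.
-5 ≠ 3, so there is no saddle point; optimal play is mixed.
Center is strictly dominated by Left (it gives Player 1 strictly more in every row), so Player 2 never plays it.
On the remaining 2×2 (T, B vs Left, Right):
Let Player 1 play T with probability p. Expected payoff against Left: 3p + (-5)(1−p) = 8p − 5; against Right: (-5)p + 4(1−p) = −9p + 4.
Setting these equal: 8p − 5 = −9p + 4 ⇒ 17p = 9 ⇒ p = 9/17, and the value is (8)·(9/17) − 5 = -13/17.
For Player 2: with q = P(Left), equating T's and B's payoffs gives 8q − 5 = −9q + 4 ⇒ q = 9/17.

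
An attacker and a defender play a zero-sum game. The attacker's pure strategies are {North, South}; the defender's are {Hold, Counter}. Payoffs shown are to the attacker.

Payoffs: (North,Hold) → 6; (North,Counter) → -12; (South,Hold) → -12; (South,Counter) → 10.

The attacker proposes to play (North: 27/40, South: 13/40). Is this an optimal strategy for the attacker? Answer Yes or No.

Against Hold this mix gives (27/40)·6 + (13/40)·(-12) = 3/20.
Against Counter this mix gives (27/40)·(-12) + (13/40)·10 = -97/20.
The defender will play Counter, holding the attacker to -97/20. Shifting weight toward the row that does better against Counter would raise this floor (the equalizing mix achieves -21/10 against both Counter and Hold), so the proposed strategy is not optimal.

No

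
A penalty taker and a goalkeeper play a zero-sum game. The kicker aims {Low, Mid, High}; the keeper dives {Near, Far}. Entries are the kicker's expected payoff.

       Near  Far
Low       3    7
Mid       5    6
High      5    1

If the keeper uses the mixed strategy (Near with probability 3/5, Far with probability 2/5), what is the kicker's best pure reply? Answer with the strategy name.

Expected payoff of Low: (3/5)·3 + (2/5)·7 = 23/5.
Expected payoff of Mid: (3/5)·5 + (2/5)·6 = 27/5.
Expected payoff of High: (3/5)·5 + (2/5)·1 = 17/5.
The largest is 27/5, so the kicker's best response is Mid.

Mid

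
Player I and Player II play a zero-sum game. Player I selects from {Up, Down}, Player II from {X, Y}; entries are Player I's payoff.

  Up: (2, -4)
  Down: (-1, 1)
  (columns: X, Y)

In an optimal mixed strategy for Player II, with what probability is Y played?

Row minima: Up → -4, Down → -1; maximin = -1.
Column maxima: X → 2, Y → 1; minimax = 1.
-1 ≠ 1, so there is no saddle point; optimal play is mixed.
Let Player I play Up with probability p. Expected payoff against X: 2p + (-1)(1−p) = 3p − 1; against Y: (-4)p + 1(1−p) = −5p + 1.
Setting these equal: 3p − 1 = −5p + 1 ⇒ 8p = 2 ⇒ p = 1/4, and the value is (3)·(1/4) − 1 = -1/4.
For Player II: with q = P(X), equating Up's and Down's payoffs gives 6q − 4 = −2q + 1 ⇒ q = 5/8.

3/8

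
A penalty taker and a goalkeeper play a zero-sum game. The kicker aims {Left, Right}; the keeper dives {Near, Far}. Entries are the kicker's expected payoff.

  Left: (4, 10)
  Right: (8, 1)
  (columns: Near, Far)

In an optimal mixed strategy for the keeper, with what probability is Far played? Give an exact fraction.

Row minima: Left → 4, Right → 1; maximin = 4.
Column maxima: Near → 8, Far → 10; minimax = 8.
4 ≠ 8, so there is no saddle point; optimal play is mixed.
Let the kicker play Left with probability p. Expected payoff against Near: 4p + 8(1−p) = −4p + 8; against Far: 10p + 1(1−p) = 9p + 1.
Setting these equal: −4p + 8 = 9p + 1 ⇒ −13p = -7 ⇒ p = 7/13, and the value is (-4)·(7/13) + 8 = 76/13.
For the keeper: with q = P(Near), equating Left's and Right's payoffs gives −6q + 10 = 7q + 1 ⇒ q = 9/13.

4/13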